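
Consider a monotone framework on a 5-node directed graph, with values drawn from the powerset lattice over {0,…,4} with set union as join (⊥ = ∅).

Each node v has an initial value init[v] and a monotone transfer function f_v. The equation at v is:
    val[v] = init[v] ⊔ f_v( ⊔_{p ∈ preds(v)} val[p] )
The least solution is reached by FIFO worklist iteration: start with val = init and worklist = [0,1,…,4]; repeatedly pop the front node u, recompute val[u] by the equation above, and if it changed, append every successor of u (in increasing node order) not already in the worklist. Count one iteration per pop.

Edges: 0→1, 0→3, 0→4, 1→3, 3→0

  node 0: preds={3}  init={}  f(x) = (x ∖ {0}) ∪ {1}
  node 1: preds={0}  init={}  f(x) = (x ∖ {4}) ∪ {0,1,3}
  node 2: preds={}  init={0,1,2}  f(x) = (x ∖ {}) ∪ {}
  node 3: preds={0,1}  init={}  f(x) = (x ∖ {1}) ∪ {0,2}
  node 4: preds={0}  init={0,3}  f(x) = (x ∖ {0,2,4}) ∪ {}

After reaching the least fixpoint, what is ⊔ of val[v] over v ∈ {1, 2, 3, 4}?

Worklist (9 pops):
  #1 pop 0: in={} → {1} (was {}); enqueue []
  #2 pop 1: in={1} → {0,1,3} (was {}); enqueue []
  #3 pop 2: in={} → {0,1,2} (no change)
  #4 pop 3: in={0,1,3} → {0,2,3} (was {}); enqueue [0]
  #5 pop 4: in={1} → {0,1,3} (was {0,3}); enqueue []
  #6 pop 0: in={0,2,3} → {1,2,3} (was {1}); enqueue [1,3,4]
  #7 pop 1: in={1,2,3} → {0,1,2,3} (was {0,1,3}); enqueue []
  #8 pop 3: in={0,1,2,3} → {0,2,3} (no change)
  #9 pop 4: in={1,2,3} → {0,1,3} (no change)

Fixpoint:
  val[0] = {1,2,3}
  val[1] = {0,1,2,3}
  val[2] = {0,1,2}
  val[3] = {0,2,3}
  val[4] = {0,1,3}

{0,1,2,3}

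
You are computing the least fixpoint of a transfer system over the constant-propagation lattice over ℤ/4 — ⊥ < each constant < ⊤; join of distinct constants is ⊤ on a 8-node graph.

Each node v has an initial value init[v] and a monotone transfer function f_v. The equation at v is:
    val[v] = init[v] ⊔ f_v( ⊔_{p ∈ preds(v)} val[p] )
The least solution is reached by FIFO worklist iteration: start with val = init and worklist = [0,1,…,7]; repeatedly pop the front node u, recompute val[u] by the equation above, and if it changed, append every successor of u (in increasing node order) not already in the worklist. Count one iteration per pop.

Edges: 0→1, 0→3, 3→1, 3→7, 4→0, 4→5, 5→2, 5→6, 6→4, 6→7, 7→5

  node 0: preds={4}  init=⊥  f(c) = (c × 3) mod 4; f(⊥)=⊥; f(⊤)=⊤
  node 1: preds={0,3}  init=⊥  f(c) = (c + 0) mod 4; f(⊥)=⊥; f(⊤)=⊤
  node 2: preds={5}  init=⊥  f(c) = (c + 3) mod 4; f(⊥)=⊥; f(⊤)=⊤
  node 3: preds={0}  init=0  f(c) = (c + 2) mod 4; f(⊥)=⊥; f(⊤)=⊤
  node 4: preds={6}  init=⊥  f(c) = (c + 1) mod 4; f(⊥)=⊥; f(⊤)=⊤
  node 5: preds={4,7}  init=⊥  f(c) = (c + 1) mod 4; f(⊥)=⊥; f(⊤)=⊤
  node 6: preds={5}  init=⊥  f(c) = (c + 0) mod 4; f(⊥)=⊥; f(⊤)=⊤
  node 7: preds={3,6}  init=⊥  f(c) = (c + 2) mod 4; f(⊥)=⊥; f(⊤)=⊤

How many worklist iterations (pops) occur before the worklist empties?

26

Iteration log — 26 steps:
  step 1. node 0  ⊔preds=⊥  new=⊥  stable
  step 2. node 1  ⊔preds=0  new=0  old=⊥  +wl: 
  step 3. node 2  ⊔preds=⊥  new=⊥  stable
  step 4. node 3  ⊔preds=⊥  new=0  stable
  step 5. node 4  ⊔preds=⊥  new=⊥  stable
  step 6. node 5  ⊔preds=⊥  new=⊥  stable
  step 7. node 6  ⊔preds=⊥  new=⊥  stable
  step 8. node 7  ⊔preds=0  new=2  old=⊥  +wl: 5
  step 9. node 5  ⊔preds=2  new=3  old=⊥  +wl: 2,6
  step 10. node 2  ⊔preds=3  new=2  old=⊥  +wl: 
  step 11. node 6  ⊔preds=3  new=3  old=⊥  +wl: 4,7
  step 12. node 4  ⊔preds=3  new=0  old=⊥  +wl: 0,5
  step 13. node 7  ⊔preds=⊤  new=⊤  old=2  +wl: 
  step 14. node 0  ⊔preds=0  new=0  old=⊥  +wl: 1,3
  step 15. node 5  ⊔preds=⊤  new=⊤  old=3  +wl: 2,6
  step 16. node 1  ⊔preds=0  new=0  stable
  step 17. node 3  ⊔preds=0  new=⊤  old=0  +wl: 1,7
  step 18. node 2  ⊔preds=⊤  new=⊤  old=2  +wl: 
  step 19. node 6  ⊔preds=⊤  new=⊤  old=3  +wl: 4
  step 20. node 1  ⊔preds=⊤  new=⊤  old=0  +wl: 
  step 21. node 7  ⊔preds=⊤  new=⊤  stable
  step 22. node 4  ⊔preds=⊤  new=⊤  old=0  +wl: 0,5
  step 23. node 0  ⊔preds=⊤  new=⊤  old=0  +wl: 1,3
  step 24. node 5  ⊔preds=⊤  new=⊤  stable
  step 25. node 1  ⊔preds=⊤  new=⊤  stable
  step 26. node 3  ⊔preds=⊤  new=⊤  stable

Least fixpoint reached:
  node 0: ⊤
  node 1: ⊤
  node 2: ⊤
  node 3: ⊤
  node 4: ⊤
  node 5: ⊤
  node 6: ⊤
  node 7: ⊤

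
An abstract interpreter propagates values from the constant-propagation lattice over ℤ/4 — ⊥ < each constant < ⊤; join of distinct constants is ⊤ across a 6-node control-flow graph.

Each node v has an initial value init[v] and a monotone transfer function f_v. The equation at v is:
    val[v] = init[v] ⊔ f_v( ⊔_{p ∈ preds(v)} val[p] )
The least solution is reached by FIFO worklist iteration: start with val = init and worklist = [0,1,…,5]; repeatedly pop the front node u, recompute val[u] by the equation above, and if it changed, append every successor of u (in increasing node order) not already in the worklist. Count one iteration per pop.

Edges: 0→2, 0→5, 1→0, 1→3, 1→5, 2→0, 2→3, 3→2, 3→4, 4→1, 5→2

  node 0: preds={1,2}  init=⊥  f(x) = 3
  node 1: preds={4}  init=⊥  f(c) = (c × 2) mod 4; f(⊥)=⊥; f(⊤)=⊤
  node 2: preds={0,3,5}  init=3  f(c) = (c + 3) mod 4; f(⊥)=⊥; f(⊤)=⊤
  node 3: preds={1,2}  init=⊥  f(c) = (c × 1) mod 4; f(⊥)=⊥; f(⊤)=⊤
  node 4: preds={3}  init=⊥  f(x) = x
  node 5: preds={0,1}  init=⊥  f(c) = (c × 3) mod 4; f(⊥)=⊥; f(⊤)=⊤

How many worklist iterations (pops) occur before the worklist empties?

Worklist (13 pops):
  #1 pop 0: in=3 → 3 (was ⊥); enqueue []
  #2 pop 1: in=⊥ → ⊥ (no change)
  #3 pop 2: in=3 → ⊤ (was 3); enqueue [0]
  #4 pop 3: in=⊤ → ⊤ (was ⊥); enqueue [2]
  #5 pop 4: in=⊤ → ⊤ (was ⊥); enqueue [1]
  #6 pop 5: in=3 → 1 (was ⊥); enqueue []
  #7 pop 0: in=⊤ → 3 (no change)
  #8 pop 2: in=⊤ → ⊤ (no change)
  #9 pop 1: in=⊤ → ⊤ (was ⊥); enqueue [0,3,5]
  #10 pop 0: in=⊤ → 3 (no change)
  #11 pop 3: in=⊤ → ⊤ (no change)
  #12 pop 5: in=⊤ → ⊤ (was 1); enqueue [2]
  #13 pop 2: in=⊤ → ⊤ (no change)

Fixpoint:
  val[0] = 3
  val[1] = ⊤
  val[2] = ⊤
  val[3] = ⊤
  val[4] = ⊤
  val[5] = ⊤

13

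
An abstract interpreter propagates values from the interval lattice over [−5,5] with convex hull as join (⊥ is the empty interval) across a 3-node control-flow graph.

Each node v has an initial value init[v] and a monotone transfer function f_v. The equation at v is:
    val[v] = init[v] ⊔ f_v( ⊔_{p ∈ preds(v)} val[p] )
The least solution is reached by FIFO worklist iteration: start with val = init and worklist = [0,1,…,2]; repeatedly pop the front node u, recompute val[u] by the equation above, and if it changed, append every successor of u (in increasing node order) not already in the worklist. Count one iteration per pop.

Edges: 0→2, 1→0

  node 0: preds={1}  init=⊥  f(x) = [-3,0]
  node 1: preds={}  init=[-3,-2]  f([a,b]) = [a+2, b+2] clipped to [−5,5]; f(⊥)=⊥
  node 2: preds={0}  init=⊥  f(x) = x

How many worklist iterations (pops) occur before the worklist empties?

Iteration log — 3 steps:
  step 1. node 0  ⊔preds=[-3,-2]  new=[-3,0]  old=⊥  +wl: 
  step 2. node 1  ⊔preds=⊥  new=[-3,-2]  stable
  step 3. node 2  ⊔preds=[-3,0]  new=[-3,0]  old=⊥  +wl: 

Least fixpoint reached:
  node 0: [-3,0]
  node 1: [-3,-2]
  node 2: [-3,0]

3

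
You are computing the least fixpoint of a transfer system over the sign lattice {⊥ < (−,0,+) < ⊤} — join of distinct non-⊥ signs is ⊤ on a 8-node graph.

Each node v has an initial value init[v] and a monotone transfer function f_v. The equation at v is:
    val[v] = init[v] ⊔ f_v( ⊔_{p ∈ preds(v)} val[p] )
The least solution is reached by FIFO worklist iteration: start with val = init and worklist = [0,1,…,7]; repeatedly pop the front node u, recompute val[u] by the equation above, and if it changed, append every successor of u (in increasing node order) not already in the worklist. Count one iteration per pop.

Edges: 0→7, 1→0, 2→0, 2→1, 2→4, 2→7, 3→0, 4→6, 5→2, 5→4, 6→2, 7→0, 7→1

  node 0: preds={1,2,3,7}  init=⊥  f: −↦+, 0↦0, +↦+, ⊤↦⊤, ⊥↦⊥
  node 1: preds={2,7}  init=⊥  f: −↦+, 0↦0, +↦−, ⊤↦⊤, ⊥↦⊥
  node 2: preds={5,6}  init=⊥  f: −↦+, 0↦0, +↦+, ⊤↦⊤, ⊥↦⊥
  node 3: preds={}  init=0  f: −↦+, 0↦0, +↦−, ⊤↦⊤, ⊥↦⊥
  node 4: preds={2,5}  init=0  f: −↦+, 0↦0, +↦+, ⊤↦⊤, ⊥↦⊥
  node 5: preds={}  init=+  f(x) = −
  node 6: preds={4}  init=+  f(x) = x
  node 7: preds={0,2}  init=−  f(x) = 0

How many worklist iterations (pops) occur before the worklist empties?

Iteration log — 15 steps:
  step 1. node 0  ⊔preds=⊤  new=⊤  old=⊥  +wl: 
  step 2. node 1  ⊔preds=−  new=+  old=⊥  +wl: 0
  step 3. node 2  ⊔preds=+  new=+  old=⊥  +wl: 1
  step 4. node 3  ⊔preds=⊥  new=0  stable
  step 5. node 4  ⊔preds=+  new=⊤  old=0  +wl: 
  step 6. node 5  ⊔preds=⊥  new=⊤  old=+  +wl: 2,4
  step 7. node 6  ⊔preds=⊤  new=⊤  old=+  +wl: 
  step 8. node 7  ⊔preds=⊤  new=⊤  old=−  +wl: 
  step 9. node 0  ⊔preds=⊤  new=⊤  stable
  step 10. node 1  ⊔preds=⊤  new=⊤  old=+  +wl: 0
  step 11. node 2  ⊔preds=⊤  new=⊤  old=+  +wl: 1,7
  step 12. node 4  ⊔preds=⊤  new=⊤  stable
  step 13. node 0  ⊔preds=⊤  new=⊤  stable
  step 14. node 1  ⊔preds=⊤  new=⊤  stable
  step 15. node 7  ⊔preds=⊤  new=⊤  stable

Least fixpoint reached:
  node 0: ⊤
  node 1: ⊤
  node 2: ⊤
  node 3: 0
  node 4: ⊤
  node 5: ⊤
  node 6: ⊤
  node 7: ⊤

15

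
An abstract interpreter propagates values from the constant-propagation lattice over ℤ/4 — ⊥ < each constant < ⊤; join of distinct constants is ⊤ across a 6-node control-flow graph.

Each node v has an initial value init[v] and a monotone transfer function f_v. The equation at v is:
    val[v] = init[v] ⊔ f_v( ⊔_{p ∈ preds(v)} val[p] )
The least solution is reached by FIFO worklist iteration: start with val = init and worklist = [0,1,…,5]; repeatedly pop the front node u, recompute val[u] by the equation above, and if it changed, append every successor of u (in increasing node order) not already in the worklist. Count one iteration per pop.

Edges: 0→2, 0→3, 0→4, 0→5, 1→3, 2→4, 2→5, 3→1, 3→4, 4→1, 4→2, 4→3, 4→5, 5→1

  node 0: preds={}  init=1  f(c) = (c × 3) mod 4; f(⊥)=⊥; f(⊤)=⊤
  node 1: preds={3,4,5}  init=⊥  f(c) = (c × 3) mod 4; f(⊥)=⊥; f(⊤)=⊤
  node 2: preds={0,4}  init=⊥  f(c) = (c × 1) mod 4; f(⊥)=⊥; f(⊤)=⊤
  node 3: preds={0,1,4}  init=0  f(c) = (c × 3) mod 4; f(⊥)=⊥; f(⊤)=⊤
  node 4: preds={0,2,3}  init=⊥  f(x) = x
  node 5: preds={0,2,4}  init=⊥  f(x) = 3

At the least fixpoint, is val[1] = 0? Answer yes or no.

no

Trace (11 dequeues):
  [1] u=0 | in ⊥ | out 1 | ==
  [2] u=1 | in 0 | out 0 | prev ⊥ | push {}
  [3] u=2 | in 1 | out 1 | prev ⊥ | push {}
  [4] u=3 | in ⊤ | out ⊤ | prev 0 | push {1}
  [5] u=4 | in ⊤ | out ⊤ | prev ⊥ | push {2,3}
  [6] u=5 | in ⊤ | out 3 | prev ⊥ | push {}
  [7] u=1 | in ⊤ | out ⊤ | prev 0 | push {}
  [8] u=2 | in ⊤ | out ⊤ | prev 1 | push {4,5}
  [9] u=3 | in ⊤ | out ⊤ | ==
  [10] u=4 | in ⊤ | out ⊤ | ==
  [11] u=5 | in ⊤ | out 3 | ==

Converged values:
  [0] 1
  [1] ⊤
  [2] ⊤
  [3] ⊤
  [4] ⊤
  [5] 3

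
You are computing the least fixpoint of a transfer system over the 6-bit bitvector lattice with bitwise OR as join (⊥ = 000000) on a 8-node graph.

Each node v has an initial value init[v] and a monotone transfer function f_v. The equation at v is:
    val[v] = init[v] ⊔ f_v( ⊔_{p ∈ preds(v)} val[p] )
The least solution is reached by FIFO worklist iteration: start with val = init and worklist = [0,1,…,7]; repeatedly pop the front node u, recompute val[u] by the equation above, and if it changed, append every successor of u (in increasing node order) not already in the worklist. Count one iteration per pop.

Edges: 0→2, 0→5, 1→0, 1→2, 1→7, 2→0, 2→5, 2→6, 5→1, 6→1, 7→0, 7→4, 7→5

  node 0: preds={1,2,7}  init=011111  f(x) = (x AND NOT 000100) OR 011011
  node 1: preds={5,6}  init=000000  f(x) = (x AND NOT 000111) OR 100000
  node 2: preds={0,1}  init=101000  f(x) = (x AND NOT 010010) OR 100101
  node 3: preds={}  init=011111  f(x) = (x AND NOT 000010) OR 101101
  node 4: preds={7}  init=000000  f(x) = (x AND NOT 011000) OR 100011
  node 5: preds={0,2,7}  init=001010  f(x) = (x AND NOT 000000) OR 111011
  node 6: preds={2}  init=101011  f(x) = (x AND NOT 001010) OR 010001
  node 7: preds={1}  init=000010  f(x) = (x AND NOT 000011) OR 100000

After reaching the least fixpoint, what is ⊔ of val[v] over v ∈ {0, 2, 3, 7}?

Iteration log — 18 steps:
  step 1. node 0  ⊔preds=101010  new=111111  old=011111  +wl: 
  step 2. node 1  ⊔preds=101011  new=101000  old=000000  +wl: 0
  step 3. node 2  ⊔preds=111111  new=101101  old=101000  +wl: 
  step 4. node 3  ⊔preds=000000  new=111111  old=011111  +wl: 
  step 5. node 4  ⊔preds=000010  new=100011  old=000000  +wl: 
  step 6. node 5  ⊔preds=111111  new=111111  old=001010  +wl: 1
  step 7. node 6  ⊔preds=101101  new=111111  old=101011  +wl: 
  step 8. node 7  ⊔preds=101000  new=101010  old=000010  +wl: 4,5
  step 9. node 0  ⊔preds=101111  new=111111  stable
  step 10. node 1  ⊔preds=111111  new=111000  old=101000  +wl: 0,2,7
  step 11. node 4  ⊔preds=101010  new=100011  stable
  step 12. node 5  ⊔preds=111111  new=111111  stable
  step 13. node 0  ⊔preds=111111  new=111111  stable
  step 14. node 2  ⊔preds=111111  new=101101  stable
  step 15. node 7  ⊔preds=111000  new=111010  old=101010  +wl: 0,4,5
  step 16. node 0  ⊔preds=111111  new=111111  stable
  step 17. node 4  ⊔preds=111010  new=100011  stable
  step 18. node 5  ⊔preds=111111  new=111111  stable

Least fixpoint reached:
  node 0: 111111
  node 1: 111000
  node 2: 101101
  node 3: 111111
  node 4: 100011
  node 5: 111111
  node 6: 111111
  node 7: 111010

111111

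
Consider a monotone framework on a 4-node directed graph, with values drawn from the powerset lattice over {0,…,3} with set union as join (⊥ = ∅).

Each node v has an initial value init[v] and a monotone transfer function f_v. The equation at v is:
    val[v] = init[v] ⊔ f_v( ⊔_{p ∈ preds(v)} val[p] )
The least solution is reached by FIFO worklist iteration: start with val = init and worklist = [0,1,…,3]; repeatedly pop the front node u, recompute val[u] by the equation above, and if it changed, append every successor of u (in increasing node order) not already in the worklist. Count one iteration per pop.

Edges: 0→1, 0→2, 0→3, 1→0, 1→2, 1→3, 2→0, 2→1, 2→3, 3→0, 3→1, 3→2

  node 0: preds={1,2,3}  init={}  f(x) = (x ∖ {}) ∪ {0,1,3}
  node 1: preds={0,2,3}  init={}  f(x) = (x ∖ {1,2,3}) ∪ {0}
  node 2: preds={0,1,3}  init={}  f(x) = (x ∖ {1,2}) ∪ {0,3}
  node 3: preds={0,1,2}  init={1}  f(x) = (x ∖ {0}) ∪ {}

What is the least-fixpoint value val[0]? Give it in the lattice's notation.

Trace (7 dequeues):
  [1] u=0 | in {1} | out {0,1,3} | prev {} | push {}
  [2] u=1 | in {0,1,3} | out {0} | prev {} | push {0}
  [3] u=2 | in {0,1,3} | out {0,3} | prev {} | push {1}
  [4] u=3 | in {0,1,3} | out {1,3} | prev {1} | push {2}
  [5] u=0 | in {0,1,3} | out {0,1,3} | ==
  [6] u=1 | in {0,1,3} | out {0} | ==
  [7] u=2 | in {0,1,3} | out {0,3} | ==

Converged values:
  [0] {0,1,3}
  [1] {0}
  [2] {0,3}
  [3] {1,3}

{0,1,3}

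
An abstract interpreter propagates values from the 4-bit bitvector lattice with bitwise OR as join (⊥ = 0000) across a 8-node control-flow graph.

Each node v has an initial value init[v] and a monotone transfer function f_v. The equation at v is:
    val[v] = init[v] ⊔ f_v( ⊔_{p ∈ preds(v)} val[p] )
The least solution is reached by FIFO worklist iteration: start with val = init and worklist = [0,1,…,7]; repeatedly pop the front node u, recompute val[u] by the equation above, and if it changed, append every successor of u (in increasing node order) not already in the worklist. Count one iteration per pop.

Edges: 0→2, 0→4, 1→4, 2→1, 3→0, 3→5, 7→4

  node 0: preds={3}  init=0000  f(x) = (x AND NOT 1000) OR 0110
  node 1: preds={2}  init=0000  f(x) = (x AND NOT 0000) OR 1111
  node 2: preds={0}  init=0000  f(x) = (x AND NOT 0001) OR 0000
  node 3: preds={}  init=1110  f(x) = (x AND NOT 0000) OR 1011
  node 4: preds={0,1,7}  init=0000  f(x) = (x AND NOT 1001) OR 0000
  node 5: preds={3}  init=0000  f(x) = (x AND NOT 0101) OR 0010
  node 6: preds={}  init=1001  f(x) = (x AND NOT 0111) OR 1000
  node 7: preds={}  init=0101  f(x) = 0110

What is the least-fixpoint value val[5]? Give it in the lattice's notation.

1010

Worklist (12 pops):
  #1 pop 0: in=1110 → 0110 (was 0000); enqueue []
  #2 pop 1: in=0000 → 1111 (was 0000); enqueue []
  #3 pop 2: in=0110 → 0110 (was 0000); enqueue [1]
  #4 pop 3: in=0000 → 1111 (was 1110); enqueue [0]
  #5 pop 4: in=1111 → 0110 (was 0000); enqueue []
  #6 pop 5: in=1111 → 1010 (was 0000); enqueue []
  #7 pop 6: in=0000 → 1001 (no change)
  #8 pop 7: in=0000 → 0111 (was 0101); enqueue [4]
  #9 pop 1: in=0110 → 1111 (no change)
  #10 pop 0: in=1111 → 0111 (was 0110); enqueue [2]
  #11 pop 4: in=1111 → 0110 (no change)
  #12 pop 2: in=0111 → 0110 (no change)

Fixpoint:
  val[0] = 0111
  val[1] = 1111
  val[2] = 0110
  val[3] = 1111
  val[4] = 0110
  val[5] = 1010
  val[6] = 1001
  val[7] = 0111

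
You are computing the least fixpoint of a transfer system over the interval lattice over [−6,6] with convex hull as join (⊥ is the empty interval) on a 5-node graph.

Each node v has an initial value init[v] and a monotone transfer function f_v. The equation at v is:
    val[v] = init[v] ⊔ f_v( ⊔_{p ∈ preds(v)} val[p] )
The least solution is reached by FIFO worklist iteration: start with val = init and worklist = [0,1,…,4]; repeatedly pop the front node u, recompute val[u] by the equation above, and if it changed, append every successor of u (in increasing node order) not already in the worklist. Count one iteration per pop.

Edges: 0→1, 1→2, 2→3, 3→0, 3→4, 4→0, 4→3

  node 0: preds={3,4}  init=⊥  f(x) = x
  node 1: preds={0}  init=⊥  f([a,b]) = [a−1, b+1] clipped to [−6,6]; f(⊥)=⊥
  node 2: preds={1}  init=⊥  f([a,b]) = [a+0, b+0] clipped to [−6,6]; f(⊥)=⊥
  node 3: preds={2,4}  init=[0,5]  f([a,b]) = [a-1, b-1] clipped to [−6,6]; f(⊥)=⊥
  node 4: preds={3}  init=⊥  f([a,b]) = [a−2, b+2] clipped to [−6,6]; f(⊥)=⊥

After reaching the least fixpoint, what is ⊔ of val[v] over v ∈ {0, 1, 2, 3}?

Iteration log — 19 steps:
  step 1. node 0  ⊔preds=[0,5]  new=[0,5]  old=⊥  +wl: 
  step 2. node 1  ⊔preds=[0,5]  new=[-1,6]  old=⊥  +wl: 
  step 3. node 2  ⊔preds=[-1,6]  new=[-1,6]  old=⊥  +wl: 
  step 4. node 3  ⊔preds=[-1,6]  new=[-2,5]  old=[0,5]  +wl: 0
  step 5. node 4  ⊔preds=[-2,5]  new=[-4,6]  old=⊥  +wl: 3
  step 6. node 0  ⊔preds=[-4,6]  new=[-4,6]  old=[0,5]  +wl: 1
  step 7. node 3  ⊔preds=[-4,6]  new=[-5,5]  old=[-2,5]  +wl: 0,4
  step 8. node 1  ⊔preds=[-4,6]  new=[-5,6]  old=[-1,6]  +wl: 2
  step 9. node 0  ⊔preds=[-5,6]  new=[-5,6]  old=[-4,6]  +wl: 1
  step 10. node 4  ⊔preds=[-5,5]  new=[-6,6]  old=[-4,6]  +wl: 0,3
  step 11. node 2  ⊔preds=[-5,6]  new=[-5,6]  old=[-1,6]  +wl: 
  step 12. node 1  ⊔preds=[-5,6]  new=[-6,6]  old=[-5,6]  +wl: 2
  step 13. node 0  ⊔preds=[-6,6]  new=[-6,6]  old=[-5,6]  +wl: 1
  step 14. node 3  ⊔preds=[-6,6]  new=[-6,5]  old=[-5,5]  +wl: 0,4
  step 15. node 2  ⊔preds=[-6,6]  new=[-6,6]  old=[-5,6]  +wl: 3
  step 16. node 1  ⊔preds=[-6,6]  new=[-6,6]  stable
  step 17. node 0  ⊔preds=[-6,6]  new=[-6,6]  stable
  step 18. node 4  ⊔preds=[-6,5]  new=[-6,6]  stable
  step 19. node 3  ⊔preds=[-6,6]  new=[-6,5]  stable

Least fixpoint reached:
  node 0: [-6,6]
  node 1: [-6,6]
  node 2: [-6,6]
  node 3: [-6,5]
  node 4: [-6,6]

[-6,6]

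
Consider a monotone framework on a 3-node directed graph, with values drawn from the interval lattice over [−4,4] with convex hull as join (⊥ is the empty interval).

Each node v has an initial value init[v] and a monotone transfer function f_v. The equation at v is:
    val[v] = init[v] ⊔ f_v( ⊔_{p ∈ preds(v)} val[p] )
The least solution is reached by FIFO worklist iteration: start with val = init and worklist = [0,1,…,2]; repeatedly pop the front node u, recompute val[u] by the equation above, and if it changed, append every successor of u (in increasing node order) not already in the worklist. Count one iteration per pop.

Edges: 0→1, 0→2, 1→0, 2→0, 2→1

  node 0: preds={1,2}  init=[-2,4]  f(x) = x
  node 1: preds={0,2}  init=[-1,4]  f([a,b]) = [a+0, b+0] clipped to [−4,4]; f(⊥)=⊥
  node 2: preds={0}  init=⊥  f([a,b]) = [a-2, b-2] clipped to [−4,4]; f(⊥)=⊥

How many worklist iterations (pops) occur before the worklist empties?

7

Worklist (7 pops):
  #1 pop 0: in=[-1,4] → [-2,4] (no change)
  #2 pop 1: in=[-2,4] → [-2,4] (was [-1,4]); enqueue [0]
  #3 pop 2: in=[-2,4] → [-4,2] (was ⊥); enqueue [1]
  #4 pop 0: in=[-4,4] → [-4,4] (was [-2,4]); enqueue [2]
  #5 pop 1: in=[-4,4] → [-4,4] (was [-2,4]); enqueue [0]
  #6 pop 2: in=[-4,4] → [-4,2] (no change)
  #7 pop 0: in=[-4,4] → [-4,4] (no change)

Fixpoint:
  val[0] = [-4,4]
  val[1] = [-4,4]
  val[2] = [-4,2]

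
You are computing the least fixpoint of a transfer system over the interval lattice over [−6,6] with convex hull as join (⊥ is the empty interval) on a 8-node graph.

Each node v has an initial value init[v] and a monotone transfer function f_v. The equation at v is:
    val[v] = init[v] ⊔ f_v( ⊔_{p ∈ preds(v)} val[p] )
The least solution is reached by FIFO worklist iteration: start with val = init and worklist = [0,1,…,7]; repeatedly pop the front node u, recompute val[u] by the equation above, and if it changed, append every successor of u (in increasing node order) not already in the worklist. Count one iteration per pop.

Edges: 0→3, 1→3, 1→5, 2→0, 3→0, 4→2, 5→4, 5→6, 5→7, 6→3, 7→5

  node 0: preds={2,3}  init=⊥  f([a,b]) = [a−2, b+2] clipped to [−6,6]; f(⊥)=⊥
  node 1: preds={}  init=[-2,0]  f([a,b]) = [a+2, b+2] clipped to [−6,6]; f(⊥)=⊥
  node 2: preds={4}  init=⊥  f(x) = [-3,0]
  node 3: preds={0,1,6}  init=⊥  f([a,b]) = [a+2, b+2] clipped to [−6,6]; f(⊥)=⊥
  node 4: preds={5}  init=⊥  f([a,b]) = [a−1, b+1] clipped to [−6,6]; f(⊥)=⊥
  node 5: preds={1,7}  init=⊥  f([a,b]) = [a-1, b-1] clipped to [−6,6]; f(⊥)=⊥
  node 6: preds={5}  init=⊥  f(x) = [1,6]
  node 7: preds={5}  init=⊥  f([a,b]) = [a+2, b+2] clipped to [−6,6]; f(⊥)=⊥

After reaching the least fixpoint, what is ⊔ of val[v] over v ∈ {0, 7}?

[-5,6]

Iteration log — 44 steps:
  step 1. node 0  ⊔preds=⊥  new=⊥  stable
  step 2. node 1  ⊔preds=⊥  new=[-2,0]  stable
  step 3. node 2  ⊔preds=⊥  new=[-3,0]  old=⊥  +wl: 0
  step 4. node 3  ⊔preds=[-2,0]  new=[0,2]  old=⊥  +wl: 
  step 5. node 4  ⊔preds=⊥  new=⊥  stable
  step 6. node 5  ⊔preds=[-2,0]  new=[-3,-1]  old=⊥  +wl: 4
  step 7. node 6  ⊔preds=[-3,-1]  new=[1,6]  old=⊥  +wl: 3
  step 8. node 7  ⊔preds=[-3,-1]  new=[-1,1]  old=⊥  +wl: 5
  step 9. node 0  ⊔preds=[-3,2]  new=[-5,4]  old=⊥  +wl: 
  step 10. node 4  ⊔preds=[-3,-1]  new=[-4,0]  old=⊥  +wl: 2
  step 11. node 3  ⊔preds=[-5,6]  new=[-3,6]  old=[0,2]  +wl: 0
  step 12. node 5  ⊔preds=[-2,1]  new=[-3,0]  old=[-3,-1]  +wl: 4,6,7
  step 13. node 2  ⊔preds=[-4,0]  new=[-3,0]  stable
  step 14. node 0  ⊔preds=[-3,6]  new=[-5,6]  old=[-5,4]  +wl: 3
  step 15. node 4  ⊔preds=[-3,0]  new=[-4,1]  old=[-4,0]  +wl: 2
  step 16. node 6  ⊔preds=[-3,0]  new=[1,6]  stable
  step 17. node 7  ⊔preds=[-3,0]  new=[-1,2]  old=[-1,1]  +wl: 5
  step 18. node 3  ⊔preds=[-5,6]  new=[-3,6]  stable
  step 19. node 2  ⊔preds=[-4,1]  new=[-3,0]  stable
  step 20. node 5  ⊔preds=[-2,2]  new=[-3,1]  old=[-3,0]  +wl: 4,6,7
  step 21. node 4  ⊔preds=[-3,1]  new=[-4,2]  old=[-4,1]  +wl: 2
  step 22. node 6  ⊔preds=[-3,1]  new=[1,6]  stable
  step 23. node 7  ⊔preds=[-3,1]  new=[-1,3]  old=[-1,2]  +wl: 5
  step 24. node 2  ⊔preds=[-4,2]  new=[-3,0]  stable
  step 25. node 5  ⊔preds=[-2,3]  new=[-3,2]  old=[-3,1]  +wl: 4,6,7
  step 26. node 4  ⊔preds=[-3,2]  new=[-4,3]  old=[-4,2]  +wl: 2
  step 27. node 6  ⊔preds=[-3,2]  new=[1,6]  stable
  step 28. node 7  ⊔preds=[-3,2]  new=[-1,4]  old=[-1,3]  +wl: 5
  step 29. node 2  ⊔preds=[-4,3]  new=[-3,0]  stable
  step 30. node 5  ⊔preds=[-2,4]  new=[-3,3]  old=[-3,2]  +wl: 4,6,7
  step 31. node 4  ⊔preds=[-3,3]  new=[-4,4]  old=[-4,3]  +wl: 2
  step 32. node 6  ⊔preds=[-3,3]  new=[1,6]  stable
  step 33. node 7  ⊔preds=[-3,3]  new=[-1,5]  old=[-1,4]  +wl: 5
  step 34. node 2  ⊔preds=[-4,4]  new=[-3,0]  stable
  step 35. node 5  ⊔preds=[-2,5]  new=[-3,4]  old=[-3,3]  +wl: 4,6,7
  step 36. node 4  ⊔preds=[-3,4]  new=[-4,5]  old=[-4,4]  +wl: 2
  step 37. node 6  ⊔preds=[-3,4]  new=[1,6]  stable
  step 38. node 7  ⊔preds=[-3,4]  new=[-1,6]  old=[-1,5]  +wl: 5
  step 39. node 2  ⊔preds=[-4,5]  new=[-3,0]  stable
  step 40. node 5  ⊔preds=[-2,6]  new=[-3,5]  old=[-3,4]  +wl: 4,6,7
  step 41. node 4  ⊔preds=[-3,5]  new=[-4,6]  old=[-4,5]  +wl: 2
  step 42. node 6  ⊔preds=[-3,5]  new=[1,6]  stable
  step 43. node 7  ⊔preds=[-3,5]  new=[-1,6]  stable
  step 44. node 2  ⊔preds=[-4,6]  new=[-3,0]  stable

Least fixpoint reached:
  node 0: [-5,6]
  node 1: [-2,0]
  node 2: [-3,0]
  node 3: [-3,6]
  node 4: [-4,6]
  node 5: [-3,5]
  node 6: [1,6]
  node 7: [-1,6]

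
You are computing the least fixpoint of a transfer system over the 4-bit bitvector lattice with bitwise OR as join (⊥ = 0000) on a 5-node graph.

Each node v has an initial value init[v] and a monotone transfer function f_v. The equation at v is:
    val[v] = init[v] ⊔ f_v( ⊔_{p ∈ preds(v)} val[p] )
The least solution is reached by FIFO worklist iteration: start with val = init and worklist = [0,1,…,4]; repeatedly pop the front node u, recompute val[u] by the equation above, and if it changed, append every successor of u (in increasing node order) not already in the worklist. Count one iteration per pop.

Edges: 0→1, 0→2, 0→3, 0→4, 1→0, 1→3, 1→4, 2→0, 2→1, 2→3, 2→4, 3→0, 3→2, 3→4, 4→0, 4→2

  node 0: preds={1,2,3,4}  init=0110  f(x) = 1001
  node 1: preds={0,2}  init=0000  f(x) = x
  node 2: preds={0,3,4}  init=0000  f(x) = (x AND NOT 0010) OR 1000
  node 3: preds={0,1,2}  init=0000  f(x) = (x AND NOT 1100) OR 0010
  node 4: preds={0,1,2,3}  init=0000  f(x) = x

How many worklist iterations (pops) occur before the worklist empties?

8

Iteration log — 8 steps:
  step 1. node 0  ⊔preds=0000  new=1111  old=0110  +wl: 
  step 2. node 1  ⊔preds=1111  new=1111  old=0000  +wl: 0
  step 3. node 2  ⊔preds=1111  new=1101  old=0000  +wl: 1
  step 4. node 3  ⊔preds=1111  new=0011  old=0000  +wl: 2
  step 5. node 4  ⊔preds=1111  new=1111  old=0000  +wl: 
  step 6. node 0  ⊔preds=1111  new=1111  stable
  step 7. node 1  ⊔preds=1111  new=1111  stable
  step 8. node 2  ⊔preds=1111  new=1101  stable

Least fixpoint reached:
  node 0: 1111
  node 1: 1111
  node 2: 1101
  node 3: 0011
  node 4: 1111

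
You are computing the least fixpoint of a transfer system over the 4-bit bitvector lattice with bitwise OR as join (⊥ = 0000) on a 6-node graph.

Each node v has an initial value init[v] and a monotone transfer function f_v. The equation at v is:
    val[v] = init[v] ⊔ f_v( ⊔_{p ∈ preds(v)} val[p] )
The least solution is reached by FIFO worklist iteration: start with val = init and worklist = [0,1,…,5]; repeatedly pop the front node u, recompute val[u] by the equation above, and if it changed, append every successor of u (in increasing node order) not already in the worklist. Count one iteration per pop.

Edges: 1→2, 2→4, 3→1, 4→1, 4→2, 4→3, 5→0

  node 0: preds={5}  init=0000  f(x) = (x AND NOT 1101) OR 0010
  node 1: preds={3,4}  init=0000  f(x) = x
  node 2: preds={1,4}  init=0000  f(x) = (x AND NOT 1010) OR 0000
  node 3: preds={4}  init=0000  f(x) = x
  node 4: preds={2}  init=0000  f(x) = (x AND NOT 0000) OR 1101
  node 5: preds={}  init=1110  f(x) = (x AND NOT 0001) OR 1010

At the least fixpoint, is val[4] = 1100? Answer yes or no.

Worklist (11 pops):
  #1 pop 0: in=1110 → 0010 (was 0000); enqueue []
  #2 pop 1: in=0000 → 0000 (no change)
  #3 pop 2: in=0000 → 0000 (no change)
  #4 pop 3: in=0000 → 0000 (no change)
  #5 pop 4: in=0000 → 1101 (was 0000); enqueue [1,2,3]
  #6 pop 5: in=0000 → 1110 (no change)
  #7 pop 1: in=1101 → 1101 (was 0000); enqueue []
  #8 pop 2: in=1101 → 0101 (was 0000); enqueue [4]
  #9 pop 3: in=1101 → 1101 (was 0000); enqueue [1]
  #10 pop 4: in=0101 → 1101 (no change)
  #11 pop 1: in=1101 → 1101 (no change)

Fixpoint:
  val[0] = 0010
  val[1] = 1101
  val[2] = 0101
  val[3] = 1101
  val[4] = 1101
  val[5] = 1110

no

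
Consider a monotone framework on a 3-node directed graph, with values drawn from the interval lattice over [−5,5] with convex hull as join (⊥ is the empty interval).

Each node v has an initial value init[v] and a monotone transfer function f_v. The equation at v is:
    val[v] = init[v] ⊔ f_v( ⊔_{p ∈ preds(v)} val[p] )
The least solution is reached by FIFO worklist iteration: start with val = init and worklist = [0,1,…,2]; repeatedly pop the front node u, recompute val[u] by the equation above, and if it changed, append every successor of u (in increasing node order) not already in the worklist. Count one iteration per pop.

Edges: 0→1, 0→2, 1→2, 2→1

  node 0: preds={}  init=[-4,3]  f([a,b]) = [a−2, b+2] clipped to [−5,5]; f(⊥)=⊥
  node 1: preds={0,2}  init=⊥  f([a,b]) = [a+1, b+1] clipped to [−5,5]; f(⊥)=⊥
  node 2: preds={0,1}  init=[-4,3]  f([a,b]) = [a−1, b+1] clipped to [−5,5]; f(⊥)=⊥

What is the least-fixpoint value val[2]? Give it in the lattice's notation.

Trace (5 dequeues):
  [1] u=0 | in ⊥ | out [-4,3] | ==
  [2] u=1 | in [-4,3] | out [-3,4] | prev ⊥ | push {}
  [3] u=2 | in [-4,4] | out [-5,5] | prev [-4,3] | push {1}
  [4] u=1 | in [-5,5] | out [-4,5] | prev [-3,4] | push {2}
  [5] u=2 | in [-4,5] | out [-5,5] | ==

Converged values:
  [0] [-4,3]
  [1] [-4,5]
  [2] [-5,5]

[-5,5]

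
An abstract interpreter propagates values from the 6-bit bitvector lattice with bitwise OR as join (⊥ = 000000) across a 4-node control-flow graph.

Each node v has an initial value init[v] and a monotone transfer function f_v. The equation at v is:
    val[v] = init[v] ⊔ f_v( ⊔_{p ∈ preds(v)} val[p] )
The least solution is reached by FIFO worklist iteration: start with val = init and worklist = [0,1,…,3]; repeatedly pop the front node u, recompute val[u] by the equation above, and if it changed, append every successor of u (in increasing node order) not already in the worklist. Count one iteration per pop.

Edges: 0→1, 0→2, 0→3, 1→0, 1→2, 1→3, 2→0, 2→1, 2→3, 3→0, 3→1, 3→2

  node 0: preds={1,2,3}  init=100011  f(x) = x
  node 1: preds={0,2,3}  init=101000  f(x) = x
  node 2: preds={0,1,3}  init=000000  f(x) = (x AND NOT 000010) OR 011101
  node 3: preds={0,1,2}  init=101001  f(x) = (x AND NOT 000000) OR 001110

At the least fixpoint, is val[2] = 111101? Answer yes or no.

Iteration log — 9 steps:
  step 1. node 0  ⊔preds=101001  new=101011  old=100011  +wl: 
  step 2. node 1  ⊔preds=101011  new=101011  old=101000  +wl: 0
  step 3. node 2  ⊔preds=101011  new=111101  old=000000  +wl: 1
  step 4. node 3  ⊔preds=111111  new=111111  old=101001  +wl: 2
  step 5. node 0  ⊔preds=111111  new=111111  old=101011  +wl: 3
  step 6. node 1  ⊔preds=111111  new=111111  old=101011  +wl: 0
  step 7. node 2  ⊔preds=111111  new=111101  stable
  step 8. node 3  ⊔preds=111111  new=111111  stable
  step 9. node 0  ⊔preds=111111  new=111111  stable

Least fixpoint reached:
  node 0: 111111
  node 1: 111111
  node 2: 111101
  node 3: 111111

yes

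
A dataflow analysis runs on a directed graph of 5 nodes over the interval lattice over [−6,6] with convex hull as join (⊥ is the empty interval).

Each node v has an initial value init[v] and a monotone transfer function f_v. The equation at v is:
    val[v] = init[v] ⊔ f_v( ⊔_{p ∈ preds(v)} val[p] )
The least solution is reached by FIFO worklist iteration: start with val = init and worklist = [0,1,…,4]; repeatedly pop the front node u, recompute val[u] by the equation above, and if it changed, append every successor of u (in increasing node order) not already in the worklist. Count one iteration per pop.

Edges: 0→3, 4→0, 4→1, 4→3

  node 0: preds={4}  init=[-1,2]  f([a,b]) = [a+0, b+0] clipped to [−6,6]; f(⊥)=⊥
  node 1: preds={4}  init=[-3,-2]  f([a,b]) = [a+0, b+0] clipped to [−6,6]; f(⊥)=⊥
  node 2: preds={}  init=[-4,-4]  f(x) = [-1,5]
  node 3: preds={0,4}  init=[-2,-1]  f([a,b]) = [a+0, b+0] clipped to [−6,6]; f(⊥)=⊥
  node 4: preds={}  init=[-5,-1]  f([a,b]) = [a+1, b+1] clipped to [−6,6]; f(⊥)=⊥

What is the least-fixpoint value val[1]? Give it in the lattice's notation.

[-5,-1]

Iteration log — 5 steps:
  step 1. node 0  ⊔preds=[-5,-1]  new=[-5,2]  old=[-1,2]  +wl: 
  step 2. node 1  ⊔preds=[-5,-1]  new=[-5,-1]  old=[-3,-2]  +wl: 
  step 3. node 2  ⊔preds=⊥  new=[-4,5]  old=[-4,-4]  +wl: 
  step 4. node 3  ⊔preds=[-5,2]  new=[-5,2]  old=[-2,-1]  +wl: 
  step 5. node 4  ⊔preds=⊥  new=[-5,-1]  stable

Least fixpoint reached:
  node 0: [-5,2]
  node 1: [-5,-1]
  node 2: [-4,5]
  node 3: [-5,2]
  node 4: [-5,-1]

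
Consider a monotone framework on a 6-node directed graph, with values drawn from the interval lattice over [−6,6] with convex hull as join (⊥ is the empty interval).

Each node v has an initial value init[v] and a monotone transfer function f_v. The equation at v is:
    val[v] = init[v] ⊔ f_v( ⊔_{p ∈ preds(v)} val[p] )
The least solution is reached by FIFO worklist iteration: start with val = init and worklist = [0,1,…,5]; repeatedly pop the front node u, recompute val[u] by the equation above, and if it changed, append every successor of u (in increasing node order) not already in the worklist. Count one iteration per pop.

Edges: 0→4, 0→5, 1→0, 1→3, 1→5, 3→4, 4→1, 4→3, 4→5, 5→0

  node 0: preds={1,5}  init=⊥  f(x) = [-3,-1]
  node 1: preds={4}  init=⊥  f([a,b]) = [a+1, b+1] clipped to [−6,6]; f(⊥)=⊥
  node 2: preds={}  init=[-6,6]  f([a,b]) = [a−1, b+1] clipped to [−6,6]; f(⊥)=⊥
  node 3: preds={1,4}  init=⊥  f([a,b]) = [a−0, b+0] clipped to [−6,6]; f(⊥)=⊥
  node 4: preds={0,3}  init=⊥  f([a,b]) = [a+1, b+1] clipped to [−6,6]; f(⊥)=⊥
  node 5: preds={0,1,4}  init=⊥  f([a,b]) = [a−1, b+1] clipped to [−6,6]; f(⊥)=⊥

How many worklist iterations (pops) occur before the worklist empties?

Iteration log — 27 steps:
  step 1. node 0  ⊔preds=⊥  new=[-3,-1]  old=⊥  +wl: 
  step 2. node 1  ⊔preds=⊥  new=⊥  stable
  step 3. node 2  ⊔preds=⊥  new=[-6,6]  stable
  step 4. node 3  ⊔preds=⊥  new=⊥  stable
  step 5. node 4  ⊔preds=[-3,-1]  new=[-2,0]  old=⊥  +wl: 1,3
  step 6. node 5  ⊔preds=[-3,0]  new=[-4,1]  old=⊥  +wl: 0
  step 7. node 1  ⊔preds=[-2,0]  new=[-1,1]  old=⊥  +wl: 5
  step 8. node 3  ⊔preds=[-2,1]  new=[-2,1]  old=⊥  +wl: 4
  step 9. node 0  ⊔preds=[-4,1]  new=[-3,-1]  stable
  step 10. node 5  ⊔preds=[-3,1]  new=[-4,2]  old=[-4,1]  +wl: 0
  step 11. node 4  ⊔preds=[-3,1]  new=[-2,2]  old=[-2,0]  +wl: 1,3,5
  step 12. node 0  ⊔preds=[-4,2]  new=[-3,-1]  stable
  step 13. node 1  ⊔preds=[-2,2]  new=[-1,3]  old=[-1,1]  +wl: 0
  step 14. node 3  ⊔preds=[-2,3]  new=[-2,3]  old=[-2,1]  +wl: 4
  step 15. node 5  ⊔preds=[-3,3]  new=[-4,4]  old=[-4,2]  +wl: 
  step 16. node 0  ⊔preds=[-4,4]  new=[-3,-1]  stable
  step 17. node 4  ⊔preds=[-3,3]  new=[-2,4]  old=[-2,2]  +wl: 1,3,5
  step 18. node 1  ⊔preds=[-2,4]  new=[-1,5]  old=[-1,3]  +wl: 0
  step 19. node 3  ⊔preds=[-2,5]  new=[-2,5]  old=[-2,3]  +wl: 4
  step 20. node 5  ⊔preds=[-3,5]  new=[-4,6]  old=[-4,4]  +wl: 
  step 21. node 0  ⊔preds=[-4,6]  new=[-3,-1]  stable
  step 22. node 4  ⊔preds=[-3,5]  new=[-2,6]  old=[-2,4]  +wl: 1,3,5
  step 23. node 1  ⊔preds=[-2,6]  new=[-1,6]  old=[-1,5]  +wl: 0
  step 24. node 3  ⊔preds=[-2,6]  new=[-2,6]  old=[-2,5]  +wl: 4
  step 25. node 5  ⊔preds=[-3,6]  new=[-4,6]  stable
  step 26. node 0  ⊔preds=[-4,6]  new=[-3,-1]  stable
  step 27. node 4  ⊔preds=[-3,6]  new=[-2,6]  stable

Least fixpoint reached:
  node 0: [-3,-1]
  node 1: [-1,6]
  node 2: [-6,6]
  node 3: [-2,6]
  node 4: [-2,6]
  node 5: [-4,6]

27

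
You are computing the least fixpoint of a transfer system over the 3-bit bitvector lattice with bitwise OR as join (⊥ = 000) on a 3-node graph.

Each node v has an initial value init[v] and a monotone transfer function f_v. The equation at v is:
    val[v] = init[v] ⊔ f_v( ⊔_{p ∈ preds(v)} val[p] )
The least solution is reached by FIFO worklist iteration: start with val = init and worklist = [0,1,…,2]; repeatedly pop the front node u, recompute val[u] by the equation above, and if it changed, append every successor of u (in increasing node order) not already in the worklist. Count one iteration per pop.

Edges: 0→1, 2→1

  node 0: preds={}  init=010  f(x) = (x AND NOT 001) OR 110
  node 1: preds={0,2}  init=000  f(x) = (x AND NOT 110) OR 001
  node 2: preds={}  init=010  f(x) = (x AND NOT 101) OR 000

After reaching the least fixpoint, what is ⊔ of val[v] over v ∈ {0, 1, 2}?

111

Iteration log — 3 steps:
  step 1. node 0  ⊔preds=000  new=110  old=010  +wl: 
  step 2. node 1  ⊔preds=110  new=001  old=000  +wl: 
  step 3. node 2  ⊔preds=000  new=010  stable

Least fixpoint reached:
  node 0: 110
  node 1: 001
  node 2: 010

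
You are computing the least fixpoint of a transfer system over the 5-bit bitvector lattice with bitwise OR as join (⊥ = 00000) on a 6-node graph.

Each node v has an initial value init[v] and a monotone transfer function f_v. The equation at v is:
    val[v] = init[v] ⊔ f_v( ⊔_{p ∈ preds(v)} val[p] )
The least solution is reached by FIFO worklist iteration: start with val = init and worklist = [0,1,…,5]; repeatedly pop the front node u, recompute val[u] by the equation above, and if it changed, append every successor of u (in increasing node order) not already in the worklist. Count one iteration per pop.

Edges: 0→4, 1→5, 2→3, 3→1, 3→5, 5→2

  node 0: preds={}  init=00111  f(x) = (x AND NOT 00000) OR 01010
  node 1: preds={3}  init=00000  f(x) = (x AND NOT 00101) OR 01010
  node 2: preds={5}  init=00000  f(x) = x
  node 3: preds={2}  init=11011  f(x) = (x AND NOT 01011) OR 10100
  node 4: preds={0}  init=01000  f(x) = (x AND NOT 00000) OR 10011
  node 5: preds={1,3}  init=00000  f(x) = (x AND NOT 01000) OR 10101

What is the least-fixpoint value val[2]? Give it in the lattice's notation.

Trace (9 dequeues):
  [1] u=0 | in 00000 | out 01111 | prev 00111 | push {}
  [2] u=1 | in 11011 | out 11010 | prev 00000 | push {}
  [3] u=2 | in 00000 | out 00000 | ==
  [4] u=3 | in 00000 | out 11111 | prev 11011 | push {1}
  [5] u=4 | in 01111 | out 11111 | prev 01000 | push {}
  [6] u=5 | in 11111 | out 10111 | prev 00000 | push {2}
  [7] u=1 | in 11111 | out 11010 | ==
  [8] u=2 | in 10111 | out 10111 | prev 00000 | push {3}
  [9] u=3 | in 10111 | out 11111 | ==

Converged values:
  [0] 01111
  [1] 11010
  [2] 10111
  [3] 11111
  [4] 11111
  [5] 10111

10111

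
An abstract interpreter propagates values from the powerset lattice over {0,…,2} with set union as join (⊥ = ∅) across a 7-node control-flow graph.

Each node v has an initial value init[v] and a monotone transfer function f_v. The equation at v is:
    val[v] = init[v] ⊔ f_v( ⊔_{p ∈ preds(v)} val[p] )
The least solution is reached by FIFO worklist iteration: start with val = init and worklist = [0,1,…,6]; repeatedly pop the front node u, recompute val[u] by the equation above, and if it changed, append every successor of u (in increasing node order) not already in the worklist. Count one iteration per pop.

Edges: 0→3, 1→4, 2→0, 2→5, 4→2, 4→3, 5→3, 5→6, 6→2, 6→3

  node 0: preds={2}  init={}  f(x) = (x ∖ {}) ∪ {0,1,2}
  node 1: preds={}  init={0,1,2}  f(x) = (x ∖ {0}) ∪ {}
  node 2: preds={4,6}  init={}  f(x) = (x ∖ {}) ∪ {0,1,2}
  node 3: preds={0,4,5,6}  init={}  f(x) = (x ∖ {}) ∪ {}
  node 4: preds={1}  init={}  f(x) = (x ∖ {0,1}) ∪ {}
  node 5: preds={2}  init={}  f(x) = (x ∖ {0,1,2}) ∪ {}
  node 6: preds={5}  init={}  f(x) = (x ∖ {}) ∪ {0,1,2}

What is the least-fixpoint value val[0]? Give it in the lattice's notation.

Worklist (10 pops):
  #1 pop 0: in={} → {0,1,2} (was {}); enqueue []
  #2 pop 1: in={} → {0,1,2} (no change)
  #3 pop 2: in={} → {0,1,2} (was {}); enqueue [0]
  #4 pop 3: in={0,1,2} → {0,1,2} (was {}); enqueue []
  #5 pop 4: in={0,1,2} → {2} (was {}); enqueue [2,3]
  #6 pop 5: in={0,1,2} → {} (no change)
  #7 pop 6: in={} → {0,1,2} (was {}); enqueue []
  #8 pop 0: in={0,1,2} → {0,1,2} (no change)
  #9 pop 2: in={0,1,2} → {0,1,2} (no change)
  #10 pop 3: in={0,1,2} → {0,1,2} (no change)

Fixpoint:
  val[0] = {0,1,2}
  val[1] = {0,1,2}
  val[2] = {0,1,2}
  val[3] = {0,1,2}
  val[4] = {2}
  val[5] = {}
  val[6] = {0,1,2}

{0,1,2}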